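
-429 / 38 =-11.29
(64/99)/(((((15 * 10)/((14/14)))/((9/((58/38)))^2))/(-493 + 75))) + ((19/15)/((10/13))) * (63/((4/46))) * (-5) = -506928417/84100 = -6027.69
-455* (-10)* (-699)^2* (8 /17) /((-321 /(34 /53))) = -11856717600 /5671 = -2090763.11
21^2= 441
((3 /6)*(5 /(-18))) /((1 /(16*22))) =-440 /9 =-48.89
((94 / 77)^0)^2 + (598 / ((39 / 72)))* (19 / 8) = 2623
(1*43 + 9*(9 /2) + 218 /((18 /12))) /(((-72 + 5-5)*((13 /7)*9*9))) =-9611 /454896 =-0.02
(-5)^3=-125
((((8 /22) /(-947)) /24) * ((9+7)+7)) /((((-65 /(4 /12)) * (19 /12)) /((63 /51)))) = 322 /218704915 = 0.00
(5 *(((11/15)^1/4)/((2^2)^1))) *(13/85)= 143/4080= 0.04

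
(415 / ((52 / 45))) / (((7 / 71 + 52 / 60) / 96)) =119333250 / 3341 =35717.82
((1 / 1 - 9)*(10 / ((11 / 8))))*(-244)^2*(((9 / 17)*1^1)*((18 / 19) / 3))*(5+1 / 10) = -617269248 / 209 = -2953441.38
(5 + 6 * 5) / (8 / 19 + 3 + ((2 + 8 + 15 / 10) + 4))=1330 / 719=1.85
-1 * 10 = -10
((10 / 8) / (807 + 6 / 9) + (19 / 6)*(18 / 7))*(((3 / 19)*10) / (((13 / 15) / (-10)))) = -621617625 / 4189367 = -148.38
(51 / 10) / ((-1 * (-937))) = 0.01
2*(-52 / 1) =-104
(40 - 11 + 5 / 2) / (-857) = -63 / 1714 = -0.04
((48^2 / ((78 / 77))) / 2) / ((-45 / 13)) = -4928 / 15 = -328.53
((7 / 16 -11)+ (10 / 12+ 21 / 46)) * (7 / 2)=-71659 / 2208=-32.45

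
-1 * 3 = -3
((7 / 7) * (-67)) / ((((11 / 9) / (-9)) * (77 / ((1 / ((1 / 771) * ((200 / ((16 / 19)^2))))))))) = 133894944 / 7644175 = 17.52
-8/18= -4/9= -0.44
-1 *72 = -72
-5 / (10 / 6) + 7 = 4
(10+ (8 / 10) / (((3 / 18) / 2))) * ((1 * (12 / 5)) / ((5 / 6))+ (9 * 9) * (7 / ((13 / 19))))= 26485578 / 1625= 16298.82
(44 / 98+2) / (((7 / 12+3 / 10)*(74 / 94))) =338400 / 96089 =3.52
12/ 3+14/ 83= 346/ 83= 4.17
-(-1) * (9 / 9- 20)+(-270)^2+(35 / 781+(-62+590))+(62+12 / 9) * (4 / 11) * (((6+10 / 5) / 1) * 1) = 172429072 / 2343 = 73593.29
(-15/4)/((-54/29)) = 145/72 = 2.01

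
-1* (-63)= 63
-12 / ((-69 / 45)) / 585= 4 / 299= 0.01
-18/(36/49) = -49/2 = -24.50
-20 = -20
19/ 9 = 2.11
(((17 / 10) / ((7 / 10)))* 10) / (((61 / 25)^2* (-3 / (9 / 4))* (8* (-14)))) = 159375 / 5834528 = 0.03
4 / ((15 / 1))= 4 / 15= 0.27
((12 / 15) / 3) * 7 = 28 / 15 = 1.87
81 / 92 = 0.88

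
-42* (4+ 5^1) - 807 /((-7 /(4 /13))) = -31170 /91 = -342.53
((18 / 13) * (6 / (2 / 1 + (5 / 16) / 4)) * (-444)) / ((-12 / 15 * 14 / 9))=17262720 / 12103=1426.32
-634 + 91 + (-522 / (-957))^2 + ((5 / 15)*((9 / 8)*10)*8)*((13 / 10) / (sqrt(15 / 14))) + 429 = -13758 / 121 + 13*sqrt(210) / 5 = -76.02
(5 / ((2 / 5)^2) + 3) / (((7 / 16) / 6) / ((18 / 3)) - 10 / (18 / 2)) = -6576 / 211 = -31.17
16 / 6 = 8 / 3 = 2.67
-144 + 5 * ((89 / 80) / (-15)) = -144.37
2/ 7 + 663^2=439569.29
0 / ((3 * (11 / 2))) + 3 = 3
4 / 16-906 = -3623 / 4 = -905.75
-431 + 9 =-422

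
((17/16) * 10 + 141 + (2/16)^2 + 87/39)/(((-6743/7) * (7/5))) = -640105/5610176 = -0.11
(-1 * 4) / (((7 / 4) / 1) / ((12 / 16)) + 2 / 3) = -4 / 3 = -1.33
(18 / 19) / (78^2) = 1 / 6422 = 0.00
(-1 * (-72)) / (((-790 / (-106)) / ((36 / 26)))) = 68688 / 5135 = 13.38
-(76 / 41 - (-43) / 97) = -9135 / 3977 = -2.30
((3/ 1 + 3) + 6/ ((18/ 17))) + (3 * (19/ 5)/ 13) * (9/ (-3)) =9.04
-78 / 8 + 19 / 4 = -5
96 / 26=48 / 13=3.69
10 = 10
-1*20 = -20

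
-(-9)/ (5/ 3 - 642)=-27/ 1921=-0.01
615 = 615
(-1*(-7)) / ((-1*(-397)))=0.02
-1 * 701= -701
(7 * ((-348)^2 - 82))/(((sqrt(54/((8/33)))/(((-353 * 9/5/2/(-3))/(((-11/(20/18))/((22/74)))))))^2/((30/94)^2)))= 959663752600/244953801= 3917.73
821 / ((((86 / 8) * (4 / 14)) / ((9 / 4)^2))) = 465507 / 344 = 1353.22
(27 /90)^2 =9 /100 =0.09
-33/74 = -0.45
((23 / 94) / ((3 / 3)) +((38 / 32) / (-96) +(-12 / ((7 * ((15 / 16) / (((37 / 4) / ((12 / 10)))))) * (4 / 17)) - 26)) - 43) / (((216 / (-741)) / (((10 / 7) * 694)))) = 9288548742265 / 21224448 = 437634.41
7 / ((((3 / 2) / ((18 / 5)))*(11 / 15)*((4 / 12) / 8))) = 549.82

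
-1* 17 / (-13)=17 / 13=1.31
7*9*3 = 189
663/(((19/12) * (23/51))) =405756/437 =928.50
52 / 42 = 26 / 21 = 1.24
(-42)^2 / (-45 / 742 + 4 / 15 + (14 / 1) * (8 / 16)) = 19633320 / 80203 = 244.80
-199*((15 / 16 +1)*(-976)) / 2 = 376309 / 2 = 188154.50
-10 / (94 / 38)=-190 / 47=-4.04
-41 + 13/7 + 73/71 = -38.11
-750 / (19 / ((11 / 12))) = -1375 / 38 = -36.18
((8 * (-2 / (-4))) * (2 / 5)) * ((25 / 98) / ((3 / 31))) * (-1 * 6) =-1240 / 49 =-25.31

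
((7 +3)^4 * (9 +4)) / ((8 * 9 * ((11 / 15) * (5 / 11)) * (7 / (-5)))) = -81250 / 21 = -3869.05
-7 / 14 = -1 / 2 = -0.50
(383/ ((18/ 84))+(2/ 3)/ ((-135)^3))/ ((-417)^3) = -13192530748/ 535218017617125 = -0.00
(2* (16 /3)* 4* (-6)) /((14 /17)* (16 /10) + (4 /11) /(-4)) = -239360 /1147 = -208.68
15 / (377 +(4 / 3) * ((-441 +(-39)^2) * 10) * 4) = 15 / 57977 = 0.00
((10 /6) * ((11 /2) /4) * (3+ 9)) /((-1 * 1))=-55 /2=-27.50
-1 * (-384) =384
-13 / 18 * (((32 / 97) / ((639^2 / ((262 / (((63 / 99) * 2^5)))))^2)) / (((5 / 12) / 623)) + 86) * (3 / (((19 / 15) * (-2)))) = 421884683098761857 / 5735820345781176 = 73.55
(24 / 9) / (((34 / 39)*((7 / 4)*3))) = 208 / 357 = 0.58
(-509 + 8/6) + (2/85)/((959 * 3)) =-124147343/244545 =-507.67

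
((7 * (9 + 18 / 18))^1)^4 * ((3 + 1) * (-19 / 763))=-260680000 / 109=-2391559.63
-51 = -51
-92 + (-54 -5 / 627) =-91547 / 627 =-146.01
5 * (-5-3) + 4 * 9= -4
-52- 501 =-553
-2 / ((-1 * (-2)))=-1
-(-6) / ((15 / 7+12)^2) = 98 / 3267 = 0.03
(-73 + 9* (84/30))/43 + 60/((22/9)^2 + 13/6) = 1774559/283585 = 6.26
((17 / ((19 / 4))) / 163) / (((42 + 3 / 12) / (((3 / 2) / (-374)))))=-12 / 5757323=-0.00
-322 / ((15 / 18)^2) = -11592 / 25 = -463.68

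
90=90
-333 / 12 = -111 / 4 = -27.75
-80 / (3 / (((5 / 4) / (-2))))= 50 / 3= 16.67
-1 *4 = -4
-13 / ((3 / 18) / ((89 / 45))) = -154.27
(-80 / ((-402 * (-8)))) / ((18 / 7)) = -35 / 3618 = -0.01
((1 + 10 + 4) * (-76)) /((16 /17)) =-4845 /4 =-1211.25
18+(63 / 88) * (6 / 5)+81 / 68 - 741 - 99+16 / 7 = -5351611 / 6545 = -817.66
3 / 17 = 0.18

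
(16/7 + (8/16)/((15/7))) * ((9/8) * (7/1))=1587/80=19.84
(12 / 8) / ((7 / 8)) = 12 / 7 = 1.71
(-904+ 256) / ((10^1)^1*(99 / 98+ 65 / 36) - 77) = 571536 / 43079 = 13.27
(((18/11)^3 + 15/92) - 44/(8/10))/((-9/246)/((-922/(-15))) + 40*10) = -116777012251/925784723215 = -0.13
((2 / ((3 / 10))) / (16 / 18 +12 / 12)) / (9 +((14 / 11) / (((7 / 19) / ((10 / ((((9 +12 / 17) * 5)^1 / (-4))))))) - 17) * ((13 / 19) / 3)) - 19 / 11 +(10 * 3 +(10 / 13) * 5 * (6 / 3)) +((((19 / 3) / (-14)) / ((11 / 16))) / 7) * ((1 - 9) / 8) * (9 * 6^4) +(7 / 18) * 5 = 281597194403615 / 248075085258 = 1135.13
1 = 1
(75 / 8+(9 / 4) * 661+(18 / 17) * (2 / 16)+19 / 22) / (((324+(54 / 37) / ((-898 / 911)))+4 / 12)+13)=111661338999 / 25040893240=4.46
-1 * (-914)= 914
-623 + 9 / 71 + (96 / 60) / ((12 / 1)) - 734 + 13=-1431083 / 1065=-1343.74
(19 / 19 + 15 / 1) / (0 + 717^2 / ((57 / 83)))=304 / 14223129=0.00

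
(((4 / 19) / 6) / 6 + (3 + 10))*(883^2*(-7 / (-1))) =12138198352 / 171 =70983616.09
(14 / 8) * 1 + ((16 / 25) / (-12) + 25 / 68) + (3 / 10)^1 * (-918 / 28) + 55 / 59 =-14405401 / 2106300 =-6.84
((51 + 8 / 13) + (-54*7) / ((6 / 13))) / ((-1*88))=1247 / 143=8.72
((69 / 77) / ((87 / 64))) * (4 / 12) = 1472 / 6699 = 0.22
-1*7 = -7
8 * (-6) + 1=-47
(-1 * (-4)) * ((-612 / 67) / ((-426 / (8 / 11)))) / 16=204 / 52327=0.00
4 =4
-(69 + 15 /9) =-212 /3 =-70.67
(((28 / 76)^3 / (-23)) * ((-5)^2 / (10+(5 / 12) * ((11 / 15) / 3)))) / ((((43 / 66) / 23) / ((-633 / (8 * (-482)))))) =-4836325725 / 155096160694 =-0.03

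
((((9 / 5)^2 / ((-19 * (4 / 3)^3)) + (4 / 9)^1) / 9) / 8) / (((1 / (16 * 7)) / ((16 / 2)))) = 713419 / 153900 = 4.64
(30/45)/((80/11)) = 11/120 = 0.09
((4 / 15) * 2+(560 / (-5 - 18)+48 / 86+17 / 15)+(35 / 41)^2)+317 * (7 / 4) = 10640504077 / 19950108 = 533.36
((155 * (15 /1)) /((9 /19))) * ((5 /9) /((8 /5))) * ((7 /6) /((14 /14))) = 2576875 /1296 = 1988.33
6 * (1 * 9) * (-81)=-4374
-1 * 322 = -322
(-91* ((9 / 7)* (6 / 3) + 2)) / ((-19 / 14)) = 5824 / 19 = 306.53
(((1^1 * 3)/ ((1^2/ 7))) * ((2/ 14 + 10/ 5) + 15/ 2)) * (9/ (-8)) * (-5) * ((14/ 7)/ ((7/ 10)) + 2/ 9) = 196425/ 56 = 3507.59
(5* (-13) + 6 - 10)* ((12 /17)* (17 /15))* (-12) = 662.40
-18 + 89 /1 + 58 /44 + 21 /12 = 3259 /44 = 74.07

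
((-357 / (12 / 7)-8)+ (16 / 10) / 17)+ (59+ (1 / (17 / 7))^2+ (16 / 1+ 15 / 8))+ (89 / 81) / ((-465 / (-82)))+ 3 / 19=-45916912429 / 330909624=-138.76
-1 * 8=-8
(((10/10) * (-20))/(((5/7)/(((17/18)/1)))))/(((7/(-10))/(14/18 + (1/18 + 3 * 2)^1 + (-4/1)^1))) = 107.04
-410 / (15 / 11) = -902 / 3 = -300.67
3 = 3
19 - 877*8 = -6997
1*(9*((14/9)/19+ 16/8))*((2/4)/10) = 89/95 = 0.94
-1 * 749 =-749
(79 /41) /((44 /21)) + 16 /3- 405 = -2158019 /5412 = -398.75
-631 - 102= -733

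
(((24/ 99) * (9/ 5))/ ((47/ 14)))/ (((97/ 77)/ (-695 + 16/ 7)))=-1629264/ 22795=-71.47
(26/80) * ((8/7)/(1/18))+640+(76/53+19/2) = 2439769/3710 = 657.62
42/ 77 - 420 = -4614/ 11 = -419.45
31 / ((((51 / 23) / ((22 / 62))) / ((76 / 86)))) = 9614 / 2193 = 4.38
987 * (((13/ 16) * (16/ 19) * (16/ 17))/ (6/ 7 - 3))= -479024/ 1615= -296.61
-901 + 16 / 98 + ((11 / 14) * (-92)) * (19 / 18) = -430918 / 441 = -977.14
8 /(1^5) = 8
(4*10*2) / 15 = 16 / 3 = 5.33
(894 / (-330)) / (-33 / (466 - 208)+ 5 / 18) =-57663 / 3190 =-18.08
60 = 60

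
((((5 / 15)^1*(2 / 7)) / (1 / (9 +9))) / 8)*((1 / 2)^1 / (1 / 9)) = 27 / 28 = 0.96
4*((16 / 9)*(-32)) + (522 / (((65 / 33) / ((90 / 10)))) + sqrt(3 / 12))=2524957 / 1170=2158.08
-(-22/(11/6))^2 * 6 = -864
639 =639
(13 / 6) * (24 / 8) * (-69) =-448.50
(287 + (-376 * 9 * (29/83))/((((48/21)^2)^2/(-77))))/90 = 2463027791/61194240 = 40.25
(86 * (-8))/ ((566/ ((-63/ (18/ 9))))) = 10836/ 283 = 38.29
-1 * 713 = -713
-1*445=-445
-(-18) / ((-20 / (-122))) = 549 / 5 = 109.80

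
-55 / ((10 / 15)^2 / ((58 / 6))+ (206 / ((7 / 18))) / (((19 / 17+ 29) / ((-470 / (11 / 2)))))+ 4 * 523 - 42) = -11790240 / 117271501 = -0.10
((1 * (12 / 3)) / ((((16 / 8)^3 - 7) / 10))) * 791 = 31640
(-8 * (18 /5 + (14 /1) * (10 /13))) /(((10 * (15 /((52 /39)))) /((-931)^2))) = -12952876384 /14625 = -885666.76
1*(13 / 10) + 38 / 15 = 23 / 6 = 3.83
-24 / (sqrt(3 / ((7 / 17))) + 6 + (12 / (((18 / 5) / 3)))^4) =-1681008 / 700840201 + 24 * sqrt(357) / 700840201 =-0.00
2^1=2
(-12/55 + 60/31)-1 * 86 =-143702/1705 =-84.28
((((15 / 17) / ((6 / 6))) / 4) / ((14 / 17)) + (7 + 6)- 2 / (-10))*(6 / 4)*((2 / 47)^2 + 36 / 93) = 37660977 / 4793530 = 7.86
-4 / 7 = -0.57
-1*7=-7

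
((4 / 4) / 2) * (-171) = -171 / 2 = -85.50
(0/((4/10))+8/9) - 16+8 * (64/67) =-4504/603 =-7.47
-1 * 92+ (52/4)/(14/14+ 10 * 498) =-458239/4981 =-92.00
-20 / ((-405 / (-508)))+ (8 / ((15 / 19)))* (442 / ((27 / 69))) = 4625536 / 405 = 11421.08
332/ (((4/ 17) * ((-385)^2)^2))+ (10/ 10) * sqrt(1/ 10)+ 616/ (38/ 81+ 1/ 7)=1006.86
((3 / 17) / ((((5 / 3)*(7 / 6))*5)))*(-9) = -486 / 2975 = -0.16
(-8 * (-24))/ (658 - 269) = 192/ 389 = 0.49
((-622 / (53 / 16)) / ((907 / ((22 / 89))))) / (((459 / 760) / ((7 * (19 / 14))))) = -1580775680 / 1963748421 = -0.80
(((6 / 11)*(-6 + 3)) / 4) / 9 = -1 / 22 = -0.05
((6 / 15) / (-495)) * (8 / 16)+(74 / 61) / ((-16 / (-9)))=823687 / 1207800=0.68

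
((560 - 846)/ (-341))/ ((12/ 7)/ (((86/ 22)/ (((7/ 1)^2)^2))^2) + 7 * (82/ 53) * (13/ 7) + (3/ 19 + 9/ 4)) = 193642072/ 149320410647533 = 0.00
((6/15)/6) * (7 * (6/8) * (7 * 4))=49/5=9.80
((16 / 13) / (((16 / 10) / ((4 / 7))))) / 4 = 10 / 91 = 0.11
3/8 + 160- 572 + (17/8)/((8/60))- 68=-7419/16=-463.69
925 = 925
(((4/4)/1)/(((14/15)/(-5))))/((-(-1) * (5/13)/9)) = -1755/14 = -125.36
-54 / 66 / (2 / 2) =-9 / 11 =-0.82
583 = 583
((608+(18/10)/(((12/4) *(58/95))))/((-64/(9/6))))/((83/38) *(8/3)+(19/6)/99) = -597949209/245352064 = -2.44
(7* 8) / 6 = 28 / 3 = 9.33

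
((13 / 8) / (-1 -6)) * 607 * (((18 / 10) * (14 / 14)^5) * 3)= -213057 / 280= -760.92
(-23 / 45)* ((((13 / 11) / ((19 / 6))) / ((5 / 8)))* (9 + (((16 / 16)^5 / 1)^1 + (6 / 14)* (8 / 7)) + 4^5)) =-48500192 / 153615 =-315.73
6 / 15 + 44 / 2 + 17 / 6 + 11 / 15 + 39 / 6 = 487 / 15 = 32.47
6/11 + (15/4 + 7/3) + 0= 875/132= 6.63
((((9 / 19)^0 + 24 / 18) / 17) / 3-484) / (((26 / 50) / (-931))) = 1723397375 / 1989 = 866464.24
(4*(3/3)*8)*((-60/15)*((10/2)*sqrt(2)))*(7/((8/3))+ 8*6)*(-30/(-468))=-27000*sqrt(2)/13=-2937.21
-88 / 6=-44 / 3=-14.67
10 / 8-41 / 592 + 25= 15499 / 592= 26.18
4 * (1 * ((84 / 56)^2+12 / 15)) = 61 / 5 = 12.20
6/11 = 0.55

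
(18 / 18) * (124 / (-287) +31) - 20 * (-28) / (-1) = -151947 / 287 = -529.43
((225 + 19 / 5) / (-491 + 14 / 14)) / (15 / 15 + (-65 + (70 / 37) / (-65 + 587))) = 0.01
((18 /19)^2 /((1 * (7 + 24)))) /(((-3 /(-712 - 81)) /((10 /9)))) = 95160 /11191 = 8.50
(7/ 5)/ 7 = 1/ 5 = 0.20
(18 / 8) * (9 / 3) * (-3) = -81 / 4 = -20.25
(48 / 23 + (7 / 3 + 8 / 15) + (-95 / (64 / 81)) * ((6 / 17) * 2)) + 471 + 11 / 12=36785183 / 93840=392.00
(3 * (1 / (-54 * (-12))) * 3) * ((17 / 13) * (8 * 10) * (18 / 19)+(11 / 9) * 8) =30257 / 20007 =1.51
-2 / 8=-1 / 4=-0.25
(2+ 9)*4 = 44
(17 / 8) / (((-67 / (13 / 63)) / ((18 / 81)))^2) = 2873 / 2886328242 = 0.00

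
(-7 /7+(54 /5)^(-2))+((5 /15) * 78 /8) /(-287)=-419597 /418446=-1.00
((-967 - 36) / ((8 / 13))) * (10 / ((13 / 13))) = -65195 / 4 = -16298.75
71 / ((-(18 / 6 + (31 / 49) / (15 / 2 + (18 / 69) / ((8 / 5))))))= -2452695 / 106487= -23.03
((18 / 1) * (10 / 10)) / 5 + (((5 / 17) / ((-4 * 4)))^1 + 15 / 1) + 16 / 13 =350283 / 17680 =19.81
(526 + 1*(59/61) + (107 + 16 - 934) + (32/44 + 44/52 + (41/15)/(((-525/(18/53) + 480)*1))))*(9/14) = -101293320807/557835850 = -181.58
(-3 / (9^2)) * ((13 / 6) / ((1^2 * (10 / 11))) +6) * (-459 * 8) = 17102 / 15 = 1140.13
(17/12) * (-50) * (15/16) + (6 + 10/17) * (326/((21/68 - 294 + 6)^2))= -812943008677/12246751008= -66.38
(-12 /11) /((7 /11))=-12 /7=-1.71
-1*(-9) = 9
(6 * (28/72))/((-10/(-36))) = 42/5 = 8.40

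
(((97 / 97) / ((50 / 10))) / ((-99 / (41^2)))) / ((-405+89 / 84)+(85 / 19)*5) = 894292 / 100483185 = 0.01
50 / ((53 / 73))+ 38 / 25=93264 / 1325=70.39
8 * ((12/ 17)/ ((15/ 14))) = 448/ 85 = 5.27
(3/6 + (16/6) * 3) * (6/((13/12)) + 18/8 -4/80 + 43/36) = 355351/4680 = 75.93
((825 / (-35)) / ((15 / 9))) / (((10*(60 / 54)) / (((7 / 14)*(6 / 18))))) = -297 / 1400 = -0.21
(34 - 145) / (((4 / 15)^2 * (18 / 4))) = -2775 / 8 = -346.88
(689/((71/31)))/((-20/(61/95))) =-1302899/134900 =-9.66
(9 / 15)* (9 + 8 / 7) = 213 / 35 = 6.09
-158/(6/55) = -4345/3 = -1448.33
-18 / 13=-1.38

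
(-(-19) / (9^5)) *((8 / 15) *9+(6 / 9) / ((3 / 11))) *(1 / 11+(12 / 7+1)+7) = 935294 / 40920957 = 0.02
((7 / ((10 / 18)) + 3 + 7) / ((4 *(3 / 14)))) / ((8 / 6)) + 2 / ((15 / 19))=2677 / 120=22.31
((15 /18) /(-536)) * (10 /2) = -25 /3216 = -0.01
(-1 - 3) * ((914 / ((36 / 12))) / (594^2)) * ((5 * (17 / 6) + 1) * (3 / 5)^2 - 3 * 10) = 186913 / 2205225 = 0.08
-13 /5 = -2.60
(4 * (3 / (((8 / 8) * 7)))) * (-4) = -48 / 7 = -6.86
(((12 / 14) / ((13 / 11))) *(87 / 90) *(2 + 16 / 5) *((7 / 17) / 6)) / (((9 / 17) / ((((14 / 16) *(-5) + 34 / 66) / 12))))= -29551 / 194400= -0.15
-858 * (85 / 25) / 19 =-14586 / 95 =-153.54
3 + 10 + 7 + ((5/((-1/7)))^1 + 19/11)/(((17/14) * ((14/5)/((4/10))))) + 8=24.09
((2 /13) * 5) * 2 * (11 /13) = 220 /169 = 1.30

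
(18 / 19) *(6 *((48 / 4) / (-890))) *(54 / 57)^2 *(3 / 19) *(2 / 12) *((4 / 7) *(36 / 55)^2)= -544195584 / 1227998492875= -0.00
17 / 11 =1.55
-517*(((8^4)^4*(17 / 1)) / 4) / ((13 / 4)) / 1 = -2473883570309955584 / 13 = -190298736177688891.08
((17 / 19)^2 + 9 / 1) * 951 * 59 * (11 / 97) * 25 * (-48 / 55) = -47643274080 / 35017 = -1360575.55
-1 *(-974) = 974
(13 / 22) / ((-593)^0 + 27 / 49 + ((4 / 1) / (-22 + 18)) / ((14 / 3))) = 637 / 1441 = 0.44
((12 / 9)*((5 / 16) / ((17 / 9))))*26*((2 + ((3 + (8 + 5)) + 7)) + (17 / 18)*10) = 10075 / 51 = 197.55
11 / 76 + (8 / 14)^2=1755 / 3724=0.47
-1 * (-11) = 11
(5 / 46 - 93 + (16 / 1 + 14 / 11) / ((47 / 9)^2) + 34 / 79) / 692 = -8108609637 / 61105375672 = -0.13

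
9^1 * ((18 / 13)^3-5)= -46377 / 2197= -21.11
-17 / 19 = -0.89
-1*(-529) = 529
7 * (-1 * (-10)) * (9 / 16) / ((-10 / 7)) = -441 / 16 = -27.56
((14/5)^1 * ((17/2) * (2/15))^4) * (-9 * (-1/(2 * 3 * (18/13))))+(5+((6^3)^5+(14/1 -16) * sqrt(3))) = 714093445339994161/1518750 -2 * sqrt(3) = 470184984582.54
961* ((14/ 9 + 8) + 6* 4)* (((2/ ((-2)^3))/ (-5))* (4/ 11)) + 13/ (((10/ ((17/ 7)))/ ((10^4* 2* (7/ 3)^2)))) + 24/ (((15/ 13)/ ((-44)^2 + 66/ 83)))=1053554774/ 2739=384649.42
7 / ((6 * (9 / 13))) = 91 / 54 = 1.69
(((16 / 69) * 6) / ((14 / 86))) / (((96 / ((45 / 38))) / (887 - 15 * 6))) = 514065 / 6118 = 84.03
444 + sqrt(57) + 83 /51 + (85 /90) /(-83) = 453.17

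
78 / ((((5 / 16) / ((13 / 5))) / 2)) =32448 / 25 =1297.92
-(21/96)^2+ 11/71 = 7785/72704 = 0.11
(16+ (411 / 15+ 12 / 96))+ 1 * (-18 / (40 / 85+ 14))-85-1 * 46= -145499 / 1640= -88.72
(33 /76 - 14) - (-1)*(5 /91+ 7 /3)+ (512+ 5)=10494805 /20748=505.82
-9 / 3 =-3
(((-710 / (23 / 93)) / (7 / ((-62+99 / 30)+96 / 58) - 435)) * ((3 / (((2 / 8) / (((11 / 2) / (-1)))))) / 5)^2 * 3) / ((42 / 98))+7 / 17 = 10295558996317 / 1279322675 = 8047.66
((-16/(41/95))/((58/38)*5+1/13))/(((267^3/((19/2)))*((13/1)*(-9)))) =34295/1671618262986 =0.00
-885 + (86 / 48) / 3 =-63677 / 72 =-884.40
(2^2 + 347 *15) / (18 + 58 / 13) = 67717 / 292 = 231.91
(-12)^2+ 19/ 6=883/ 6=147.17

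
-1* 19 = -19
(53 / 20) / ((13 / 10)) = 53 / 26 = 2.04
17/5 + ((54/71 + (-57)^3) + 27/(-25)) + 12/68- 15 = -185204.74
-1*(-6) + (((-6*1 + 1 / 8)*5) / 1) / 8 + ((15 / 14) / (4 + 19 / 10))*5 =85537 / 26432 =3.24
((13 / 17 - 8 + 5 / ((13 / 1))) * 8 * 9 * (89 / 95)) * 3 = -29105136 / 20995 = -1386.29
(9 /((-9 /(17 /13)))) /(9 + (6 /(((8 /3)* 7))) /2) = -952 /6669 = -0.14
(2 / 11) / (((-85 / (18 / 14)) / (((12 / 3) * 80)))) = -1152 / 1309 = -0.88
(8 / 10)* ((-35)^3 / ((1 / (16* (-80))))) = 43904000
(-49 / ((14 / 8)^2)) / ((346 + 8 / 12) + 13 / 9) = -144 / 3133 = -0.05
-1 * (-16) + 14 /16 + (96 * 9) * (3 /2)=10503 /8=1312.88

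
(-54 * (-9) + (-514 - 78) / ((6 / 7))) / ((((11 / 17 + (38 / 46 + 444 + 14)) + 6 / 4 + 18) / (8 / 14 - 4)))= 3841184 / 2621899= 1.47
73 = 73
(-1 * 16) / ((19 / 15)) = -240 / 19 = -12.63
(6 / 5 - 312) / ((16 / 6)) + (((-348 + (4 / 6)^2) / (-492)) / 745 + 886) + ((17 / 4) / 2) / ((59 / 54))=15013889053 / 19463274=771.40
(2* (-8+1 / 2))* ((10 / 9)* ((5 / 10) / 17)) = -0.49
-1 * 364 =-364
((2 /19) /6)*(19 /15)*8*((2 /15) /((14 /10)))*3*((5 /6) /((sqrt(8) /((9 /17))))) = 0.01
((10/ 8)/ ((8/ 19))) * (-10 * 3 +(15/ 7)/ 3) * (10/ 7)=-97375/ 784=-124.20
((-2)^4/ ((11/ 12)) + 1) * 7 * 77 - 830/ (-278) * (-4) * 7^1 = 1371013/ 139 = 9863.40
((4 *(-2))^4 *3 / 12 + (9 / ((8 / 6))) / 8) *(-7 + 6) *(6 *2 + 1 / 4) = -12554.34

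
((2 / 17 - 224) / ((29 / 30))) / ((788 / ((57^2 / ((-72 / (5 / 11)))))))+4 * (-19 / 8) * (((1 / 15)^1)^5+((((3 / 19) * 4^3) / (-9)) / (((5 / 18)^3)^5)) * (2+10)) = 163044799978452550593344053429 / 5761817138671875000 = 28297461730.28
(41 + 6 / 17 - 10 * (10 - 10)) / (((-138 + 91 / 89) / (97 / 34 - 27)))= 51367507 / 7046398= 7.29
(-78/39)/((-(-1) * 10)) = -1/5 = -0.20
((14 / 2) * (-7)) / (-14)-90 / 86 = 211 / 86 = 2.45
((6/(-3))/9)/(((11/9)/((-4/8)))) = 0.09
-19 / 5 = -3.80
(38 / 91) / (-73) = -38 / 6643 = -0.01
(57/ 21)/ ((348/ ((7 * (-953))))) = -18107/ 348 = -52.03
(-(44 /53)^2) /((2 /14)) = -13552 /2809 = -4.82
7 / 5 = 1.40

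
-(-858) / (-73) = -858 / 73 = -11.75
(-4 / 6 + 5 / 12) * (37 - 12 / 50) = -919 / 100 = -9.19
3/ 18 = 1/ 6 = 0.17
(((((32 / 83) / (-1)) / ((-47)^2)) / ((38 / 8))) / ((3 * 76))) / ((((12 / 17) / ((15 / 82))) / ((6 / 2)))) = -340 / 2713718947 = -0.00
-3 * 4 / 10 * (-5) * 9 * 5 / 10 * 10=270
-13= -13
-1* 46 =-46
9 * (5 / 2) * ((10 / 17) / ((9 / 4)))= 100 / 17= 5.88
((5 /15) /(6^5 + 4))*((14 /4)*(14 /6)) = 49 /140040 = 0.00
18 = 18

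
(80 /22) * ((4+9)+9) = 80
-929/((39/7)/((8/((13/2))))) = -104048/507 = -205.22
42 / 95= 0.44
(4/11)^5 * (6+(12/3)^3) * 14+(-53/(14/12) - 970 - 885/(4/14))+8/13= -120354530851/29311282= -4106.08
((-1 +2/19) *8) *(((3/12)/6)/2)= -17/114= -0.15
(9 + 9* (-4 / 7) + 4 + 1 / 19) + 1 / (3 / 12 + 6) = 26832 / 3325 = 8.07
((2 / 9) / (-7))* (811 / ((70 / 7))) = -811 / 315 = -2.57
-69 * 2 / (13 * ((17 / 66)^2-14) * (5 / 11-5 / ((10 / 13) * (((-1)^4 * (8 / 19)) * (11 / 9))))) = -105798528 / 1690902005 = -0.06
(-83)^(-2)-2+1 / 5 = -1.80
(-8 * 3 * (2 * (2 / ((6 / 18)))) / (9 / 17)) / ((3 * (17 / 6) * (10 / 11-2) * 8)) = 22 / 3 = 7.33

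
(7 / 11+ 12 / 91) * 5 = 3845 / 1001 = 3.84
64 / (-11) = -64 / 11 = -5.82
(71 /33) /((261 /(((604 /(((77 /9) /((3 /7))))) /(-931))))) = -42884 /160077071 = -0.00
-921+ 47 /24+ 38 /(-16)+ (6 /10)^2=-276317 /300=-921.06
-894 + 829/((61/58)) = -6452/61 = -105.77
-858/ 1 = -858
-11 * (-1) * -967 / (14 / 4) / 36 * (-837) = 989241 / 14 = 70660.07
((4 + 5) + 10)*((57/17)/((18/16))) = 2888/51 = 56.63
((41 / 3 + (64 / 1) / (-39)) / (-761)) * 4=-1876 / 29679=-0.06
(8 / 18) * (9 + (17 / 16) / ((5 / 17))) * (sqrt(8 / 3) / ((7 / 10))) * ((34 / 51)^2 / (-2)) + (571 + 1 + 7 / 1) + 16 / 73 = 42283 / 73 -2018 * sqrt(6) / 1701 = 576.31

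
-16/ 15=-1.07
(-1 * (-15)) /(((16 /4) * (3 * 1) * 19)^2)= 5 /17328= 0.00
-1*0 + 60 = 60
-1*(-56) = 56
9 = 9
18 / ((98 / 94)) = 846 / 49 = 17.27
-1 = -1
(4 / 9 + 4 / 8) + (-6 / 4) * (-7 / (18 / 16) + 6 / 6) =79 / 9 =8.78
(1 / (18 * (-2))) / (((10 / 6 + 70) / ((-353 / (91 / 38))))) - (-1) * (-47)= -5510623 / 117390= -46.94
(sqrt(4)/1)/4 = 1/2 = 0.50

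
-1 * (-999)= 999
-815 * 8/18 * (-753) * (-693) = -189018060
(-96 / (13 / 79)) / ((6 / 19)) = -24016 / 13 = -1847.38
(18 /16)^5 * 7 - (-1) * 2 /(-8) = 405151 /32768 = 12.36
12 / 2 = 6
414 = 414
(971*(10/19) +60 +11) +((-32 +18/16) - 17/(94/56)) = 3865261/7144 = 541.05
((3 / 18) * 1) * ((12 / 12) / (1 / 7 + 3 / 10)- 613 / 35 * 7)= -18653 / 930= -20.06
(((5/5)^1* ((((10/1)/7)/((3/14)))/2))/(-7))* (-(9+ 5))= 20/3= 6.67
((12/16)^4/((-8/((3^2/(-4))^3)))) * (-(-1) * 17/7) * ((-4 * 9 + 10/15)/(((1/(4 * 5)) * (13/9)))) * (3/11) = -2394141705/16400384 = -145.98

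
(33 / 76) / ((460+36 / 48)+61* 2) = 11 / 14763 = 0.00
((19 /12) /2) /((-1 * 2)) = -19 /48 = -0.40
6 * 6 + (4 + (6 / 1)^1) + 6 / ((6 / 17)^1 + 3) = 908 / 19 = 47.79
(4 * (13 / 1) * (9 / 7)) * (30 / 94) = 7020 / 329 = 21.34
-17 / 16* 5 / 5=-17 / 16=-1.06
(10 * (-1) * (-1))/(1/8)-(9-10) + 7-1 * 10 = 78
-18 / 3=-6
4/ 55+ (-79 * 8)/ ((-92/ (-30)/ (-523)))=107783.55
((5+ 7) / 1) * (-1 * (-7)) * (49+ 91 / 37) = 159936 / 37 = 4322.59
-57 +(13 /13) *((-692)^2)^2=229310730439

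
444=444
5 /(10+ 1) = 5 /11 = 0.45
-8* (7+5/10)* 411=-24660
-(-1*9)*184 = 1656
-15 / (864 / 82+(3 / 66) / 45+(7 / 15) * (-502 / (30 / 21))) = 0.10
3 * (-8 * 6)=-144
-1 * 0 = 0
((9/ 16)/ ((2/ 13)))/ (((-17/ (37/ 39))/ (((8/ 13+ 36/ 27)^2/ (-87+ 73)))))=13357/ 241332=0.06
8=8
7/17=0.41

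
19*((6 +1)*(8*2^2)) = 4256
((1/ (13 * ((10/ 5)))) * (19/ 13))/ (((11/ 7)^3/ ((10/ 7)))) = 4655/ 224939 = 0.02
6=6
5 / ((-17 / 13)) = -65 / 17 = -3.82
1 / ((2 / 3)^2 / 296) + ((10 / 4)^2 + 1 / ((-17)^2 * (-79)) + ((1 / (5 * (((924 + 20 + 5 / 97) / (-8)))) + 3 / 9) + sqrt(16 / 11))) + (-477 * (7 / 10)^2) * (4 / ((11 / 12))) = -2396348781605341 / 6899320437900 + 4 * sqrt(11) / 11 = -346.13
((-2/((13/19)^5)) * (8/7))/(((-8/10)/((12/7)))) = 32.66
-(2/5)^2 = -4/25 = -0.16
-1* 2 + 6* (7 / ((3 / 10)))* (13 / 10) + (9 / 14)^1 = 2529 / 14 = 180.64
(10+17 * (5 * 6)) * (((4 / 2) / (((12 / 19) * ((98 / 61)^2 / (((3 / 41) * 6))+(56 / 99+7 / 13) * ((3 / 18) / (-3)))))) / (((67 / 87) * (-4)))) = -3087277569090 / 33599610709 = -91.88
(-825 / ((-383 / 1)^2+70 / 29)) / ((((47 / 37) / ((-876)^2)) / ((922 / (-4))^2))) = -12030467039484300 / 66646799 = -180510800.52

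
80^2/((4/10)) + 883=16883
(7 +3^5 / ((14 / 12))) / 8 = 1507 / 56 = 26.91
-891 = -891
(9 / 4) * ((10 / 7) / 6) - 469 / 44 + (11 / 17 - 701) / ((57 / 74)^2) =-10126485671 / 8505882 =-1190.53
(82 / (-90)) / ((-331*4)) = 41 / 59580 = 0.00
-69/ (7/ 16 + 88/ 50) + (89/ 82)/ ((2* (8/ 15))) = -11679245/ 384416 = -30.38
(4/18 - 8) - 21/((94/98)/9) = -86639/423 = -204.82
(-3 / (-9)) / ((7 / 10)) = 10 / 21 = 0.48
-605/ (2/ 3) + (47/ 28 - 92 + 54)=-26427/ 28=-943.82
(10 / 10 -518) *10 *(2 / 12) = -861.67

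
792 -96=696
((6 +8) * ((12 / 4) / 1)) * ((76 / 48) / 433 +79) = 2873521 / 866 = 3318.15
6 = 6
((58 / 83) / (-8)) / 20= -0.00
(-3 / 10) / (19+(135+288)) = -3 / 4420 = -0.00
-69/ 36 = -23/ 12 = -1.92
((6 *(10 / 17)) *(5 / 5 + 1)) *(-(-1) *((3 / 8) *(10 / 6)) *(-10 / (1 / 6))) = -4500 / 17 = -264.71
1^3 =1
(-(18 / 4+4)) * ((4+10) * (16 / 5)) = -380.80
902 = 902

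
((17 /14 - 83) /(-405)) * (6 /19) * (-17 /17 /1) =-229 /3591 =-0.06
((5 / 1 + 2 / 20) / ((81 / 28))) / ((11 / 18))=476 / 165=2.88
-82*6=-492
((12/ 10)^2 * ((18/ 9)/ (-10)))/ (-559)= 36/ 69875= 0.00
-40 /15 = -8 /3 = -2.67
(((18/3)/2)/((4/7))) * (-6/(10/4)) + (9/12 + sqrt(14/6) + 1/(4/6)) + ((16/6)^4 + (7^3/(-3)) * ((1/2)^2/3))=sqrt(21)/3 + 24859/810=32.22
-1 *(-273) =273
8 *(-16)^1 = -128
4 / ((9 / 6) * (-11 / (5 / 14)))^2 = 100 / 53361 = 0.00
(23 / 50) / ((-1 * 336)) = -23 / 16800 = -0.00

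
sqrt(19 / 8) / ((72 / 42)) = 7 * sqrt(38) / 48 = 0.90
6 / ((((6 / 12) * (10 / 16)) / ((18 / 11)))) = 1728 / 55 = 31.42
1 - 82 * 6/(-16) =127/4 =31.75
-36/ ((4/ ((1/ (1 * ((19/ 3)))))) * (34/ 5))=-135/ 646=-0.21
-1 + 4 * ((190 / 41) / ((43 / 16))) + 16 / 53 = 579249 / 93439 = 6.20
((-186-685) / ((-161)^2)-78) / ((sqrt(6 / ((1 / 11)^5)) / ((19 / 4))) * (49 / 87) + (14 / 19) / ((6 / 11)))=96962601333 / 12494805672811-13374151908 * sqrt(66) / 162270203543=-0.66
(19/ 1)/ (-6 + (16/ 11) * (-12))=-0.81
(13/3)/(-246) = -13/738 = -0.02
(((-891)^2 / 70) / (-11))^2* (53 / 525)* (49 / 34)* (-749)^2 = 7374722041584513 / 85000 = 86761435783.35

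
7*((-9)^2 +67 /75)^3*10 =3243825414032 /84375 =38445338.24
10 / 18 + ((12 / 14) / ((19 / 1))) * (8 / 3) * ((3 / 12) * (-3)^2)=989 / 1197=0.83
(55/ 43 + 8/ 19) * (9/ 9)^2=1.70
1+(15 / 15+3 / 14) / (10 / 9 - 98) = 12055 / 12208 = 0.99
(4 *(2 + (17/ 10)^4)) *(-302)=-15631671/ 1250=-12505.34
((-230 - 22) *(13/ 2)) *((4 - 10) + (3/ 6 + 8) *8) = -101556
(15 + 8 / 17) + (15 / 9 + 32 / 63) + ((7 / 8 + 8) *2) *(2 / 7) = 48659 / 2142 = 22.72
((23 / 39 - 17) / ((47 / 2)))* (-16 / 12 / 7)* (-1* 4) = -20480 / 38493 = -0.53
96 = 96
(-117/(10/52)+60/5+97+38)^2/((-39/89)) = -157893387/325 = -485825.81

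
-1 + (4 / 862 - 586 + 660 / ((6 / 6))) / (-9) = -3975 / 431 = -9.22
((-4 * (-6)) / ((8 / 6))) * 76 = 1368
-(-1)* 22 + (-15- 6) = 1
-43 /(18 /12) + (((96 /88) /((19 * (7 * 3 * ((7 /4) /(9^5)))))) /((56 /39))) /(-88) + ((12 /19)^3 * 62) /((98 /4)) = -98242354493 /3416028924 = -28.76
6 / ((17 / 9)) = 3.18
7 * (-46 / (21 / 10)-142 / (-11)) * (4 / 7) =-8312 / 231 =-35.98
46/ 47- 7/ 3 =-191/ 141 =-1.35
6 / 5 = 1.20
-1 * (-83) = 83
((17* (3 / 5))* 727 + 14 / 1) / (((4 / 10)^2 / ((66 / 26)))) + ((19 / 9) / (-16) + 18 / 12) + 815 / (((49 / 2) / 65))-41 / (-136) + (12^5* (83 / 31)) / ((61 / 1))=386160338558725 / 2948780016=130955.97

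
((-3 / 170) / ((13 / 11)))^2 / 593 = 1089 / 2896271300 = 0.00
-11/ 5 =-2.20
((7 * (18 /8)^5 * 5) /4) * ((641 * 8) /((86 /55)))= 72862037325 /44032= 1654751.94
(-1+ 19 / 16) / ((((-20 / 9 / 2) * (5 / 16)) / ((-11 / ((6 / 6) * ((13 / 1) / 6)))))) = 891 / 325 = 2.74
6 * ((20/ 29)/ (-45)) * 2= -0.18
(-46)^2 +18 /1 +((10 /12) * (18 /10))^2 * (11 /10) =85459 /40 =2136.48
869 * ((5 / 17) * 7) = 30415 / 17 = 1789.12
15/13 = 1.15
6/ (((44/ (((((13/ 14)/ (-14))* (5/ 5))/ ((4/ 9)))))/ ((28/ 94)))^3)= -4804839/ 776579082797056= -0.00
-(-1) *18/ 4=9/ 2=4.50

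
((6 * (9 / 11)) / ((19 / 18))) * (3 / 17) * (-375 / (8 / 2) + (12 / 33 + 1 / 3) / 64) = -48108411 / 625328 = -76.93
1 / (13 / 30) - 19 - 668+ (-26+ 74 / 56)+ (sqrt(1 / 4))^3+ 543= -121027 / 728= -166.25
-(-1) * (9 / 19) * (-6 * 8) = -432 / 19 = -22.74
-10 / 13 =-0.77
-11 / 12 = -0.92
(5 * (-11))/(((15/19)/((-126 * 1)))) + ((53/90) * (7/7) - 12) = 8766.59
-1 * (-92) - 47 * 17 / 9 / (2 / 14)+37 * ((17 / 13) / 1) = -56284 / 117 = -481.06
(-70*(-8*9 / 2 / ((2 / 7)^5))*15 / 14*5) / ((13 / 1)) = 56723625 / 104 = 545419.47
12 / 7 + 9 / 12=69 / 28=2.46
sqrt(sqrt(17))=2.03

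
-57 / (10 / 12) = -342 / 5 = -68.40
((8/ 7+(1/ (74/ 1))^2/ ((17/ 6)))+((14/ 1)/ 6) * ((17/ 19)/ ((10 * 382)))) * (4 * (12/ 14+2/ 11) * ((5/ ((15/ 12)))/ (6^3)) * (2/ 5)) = 648982029424/ 18436697332515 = 0.04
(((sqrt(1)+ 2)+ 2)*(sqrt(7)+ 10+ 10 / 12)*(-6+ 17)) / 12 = 55*sqrt(7) / 12+ 3575 / 72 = 61.78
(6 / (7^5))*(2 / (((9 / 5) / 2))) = 40 / 50421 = 0.00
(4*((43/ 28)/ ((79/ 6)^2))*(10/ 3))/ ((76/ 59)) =76110/ 830053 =0.09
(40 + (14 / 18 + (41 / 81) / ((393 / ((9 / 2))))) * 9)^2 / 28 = 1367742289 / 17298288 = 79.07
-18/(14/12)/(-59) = 0.26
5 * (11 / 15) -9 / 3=2 / 3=0.67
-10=-10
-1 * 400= -400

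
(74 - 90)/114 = -8/57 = -0.14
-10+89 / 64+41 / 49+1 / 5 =-118739 / 15680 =-7.57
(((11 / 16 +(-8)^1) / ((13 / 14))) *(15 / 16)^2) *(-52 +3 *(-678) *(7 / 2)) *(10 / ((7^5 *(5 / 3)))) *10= 217819125 / 1229312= 177.19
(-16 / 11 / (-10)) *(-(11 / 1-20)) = 72 / 55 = 1.31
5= 5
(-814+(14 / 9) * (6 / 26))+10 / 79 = -2506438 / 3081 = -813.51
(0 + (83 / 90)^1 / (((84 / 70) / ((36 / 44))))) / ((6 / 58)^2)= 69803 / 1188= 58.76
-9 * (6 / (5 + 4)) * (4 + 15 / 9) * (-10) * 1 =340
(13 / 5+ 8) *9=477 / 5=95.40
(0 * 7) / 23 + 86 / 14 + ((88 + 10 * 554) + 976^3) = 6508038671 / 7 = 929719810.14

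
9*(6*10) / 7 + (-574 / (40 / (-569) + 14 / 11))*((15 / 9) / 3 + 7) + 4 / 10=-3529.23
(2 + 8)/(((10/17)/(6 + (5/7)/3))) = 2227/21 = 106.05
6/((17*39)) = 2/221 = 0.01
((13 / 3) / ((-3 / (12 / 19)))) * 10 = -520 / 57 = -9.12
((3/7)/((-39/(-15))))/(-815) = -3/14833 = -0.00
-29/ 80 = -0.36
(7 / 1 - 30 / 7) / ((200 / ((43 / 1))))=817 / 1400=0.58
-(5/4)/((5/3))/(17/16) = -12/17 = -0.71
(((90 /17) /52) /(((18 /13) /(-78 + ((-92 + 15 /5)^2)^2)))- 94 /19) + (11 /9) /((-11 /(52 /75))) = 4023336820591 /872100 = 4613389.31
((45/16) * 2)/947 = 45/7576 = 0.01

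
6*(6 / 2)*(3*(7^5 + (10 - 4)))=907902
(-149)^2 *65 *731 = 1054880515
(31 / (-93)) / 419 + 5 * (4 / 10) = 2513 / 1257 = 2.00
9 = 9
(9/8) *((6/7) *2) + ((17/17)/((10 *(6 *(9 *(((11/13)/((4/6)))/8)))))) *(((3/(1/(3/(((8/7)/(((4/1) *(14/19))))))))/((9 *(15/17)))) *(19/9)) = 16844899/8419950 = 2.00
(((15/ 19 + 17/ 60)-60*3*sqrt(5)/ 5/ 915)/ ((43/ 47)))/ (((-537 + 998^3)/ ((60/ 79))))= 57481/ 64156481340065-6768*sqrt(5)/ 205976071670735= 0.00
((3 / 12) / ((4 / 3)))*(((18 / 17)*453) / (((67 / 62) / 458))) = 38115.83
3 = 3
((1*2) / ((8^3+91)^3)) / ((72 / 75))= 25 / 2631074724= 0.00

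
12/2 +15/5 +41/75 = 716/75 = 9.55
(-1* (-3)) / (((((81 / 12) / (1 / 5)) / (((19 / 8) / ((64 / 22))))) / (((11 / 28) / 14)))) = 2299 / 1128960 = 0.00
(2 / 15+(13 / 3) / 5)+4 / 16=5 / 4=1.25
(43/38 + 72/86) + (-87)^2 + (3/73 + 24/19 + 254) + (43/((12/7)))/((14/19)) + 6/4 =11253275785/1431384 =7861.81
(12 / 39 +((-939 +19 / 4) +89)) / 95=-43937 / 4940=-8.89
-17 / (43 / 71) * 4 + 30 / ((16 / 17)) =-27659 / 344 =-80.40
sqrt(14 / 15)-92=-92 + sqrt(210) / 15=-91.03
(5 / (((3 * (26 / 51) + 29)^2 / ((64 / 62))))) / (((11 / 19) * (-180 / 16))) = -702848 / 826668909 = -0.00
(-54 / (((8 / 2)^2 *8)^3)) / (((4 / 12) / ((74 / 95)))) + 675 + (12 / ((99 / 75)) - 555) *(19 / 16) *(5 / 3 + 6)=-7059524092501 / 1643642880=-4295.05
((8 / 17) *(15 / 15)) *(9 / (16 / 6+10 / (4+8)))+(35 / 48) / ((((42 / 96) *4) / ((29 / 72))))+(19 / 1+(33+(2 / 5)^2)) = 137613839 / 2570400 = 53.54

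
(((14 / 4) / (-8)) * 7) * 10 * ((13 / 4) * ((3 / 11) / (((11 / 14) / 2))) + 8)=-304045 / 968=-314.10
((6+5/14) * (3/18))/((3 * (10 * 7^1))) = 89/17640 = 0.01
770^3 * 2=913066000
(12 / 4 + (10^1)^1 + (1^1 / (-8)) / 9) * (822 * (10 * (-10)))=-3202375 / 3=-1067458.33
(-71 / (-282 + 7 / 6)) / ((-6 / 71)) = -5041 / 1685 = -2.99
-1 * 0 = 0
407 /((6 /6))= 407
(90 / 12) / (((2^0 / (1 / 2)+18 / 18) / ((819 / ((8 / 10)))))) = 20475 / 8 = 2559.38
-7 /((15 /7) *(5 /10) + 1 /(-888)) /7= -0.93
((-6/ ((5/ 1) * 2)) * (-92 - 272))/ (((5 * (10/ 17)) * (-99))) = -3094/ 4125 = -0.75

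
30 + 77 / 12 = 437 / 12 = 36.42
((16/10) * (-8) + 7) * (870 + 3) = -25317/5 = -5063.40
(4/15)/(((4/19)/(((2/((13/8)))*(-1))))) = -304/195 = -1.56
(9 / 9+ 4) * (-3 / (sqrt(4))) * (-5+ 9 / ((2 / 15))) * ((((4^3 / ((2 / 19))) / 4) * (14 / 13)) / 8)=-249375 / 26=-9591.35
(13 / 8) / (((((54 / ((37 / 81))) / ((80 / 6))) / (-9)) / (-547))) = 902.29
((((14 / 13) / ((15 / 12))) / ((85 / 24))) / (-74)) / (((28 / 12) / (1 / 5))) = -288 / 1022125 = -0.00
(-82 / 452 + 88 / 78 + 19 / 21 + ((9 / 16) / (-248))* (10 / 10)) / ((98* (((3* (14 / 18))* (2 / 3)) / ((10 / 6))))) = 1131842835 / 55981639168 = 0.02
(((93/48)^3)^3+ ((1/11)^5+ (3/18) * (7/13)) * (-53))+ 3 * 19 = 188616540074584299907/431626277464571904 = 436.99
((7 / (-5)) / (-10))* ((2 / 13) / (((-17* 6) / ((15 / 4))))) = -7 / 8840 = -0.00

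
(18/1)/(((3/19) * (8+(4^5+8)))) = 57/520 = 0.11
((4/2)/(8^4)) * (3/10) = 3/20480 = 0.00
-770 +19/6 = -4601/6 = -766.83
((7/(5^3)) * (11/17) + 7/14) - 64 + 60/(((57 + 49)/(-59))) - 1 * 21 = -26547963/225250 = -117.86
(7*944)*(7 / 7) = 6608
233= 233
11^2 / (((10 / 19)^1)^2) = 43681 / 100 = 436.81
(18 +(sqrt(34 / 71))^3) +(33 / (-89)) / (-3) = 34 * sqrt(2414) / 5041 +1613 / 89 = 18.45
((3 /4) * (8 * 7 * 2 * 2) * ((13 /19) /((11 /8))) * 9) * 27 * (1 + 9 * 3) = 118879488 /209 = 568801.38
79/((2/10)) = 395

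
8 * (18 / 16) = 9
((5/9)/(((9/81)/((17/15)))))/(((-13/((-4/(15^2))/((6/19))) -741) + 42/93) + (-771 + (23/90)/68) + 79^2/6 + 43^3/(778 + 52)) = -1695401160/43282198403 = -0.04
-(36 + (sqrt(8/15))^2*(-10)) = -92/3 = -30.67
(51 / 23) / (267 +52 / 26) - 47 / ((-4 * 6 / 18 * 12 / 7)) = 2036339 / 98992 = 20.57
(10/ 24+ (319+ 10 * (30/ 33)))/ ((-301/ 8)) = -86726/ 9933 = -8.73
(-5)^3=-125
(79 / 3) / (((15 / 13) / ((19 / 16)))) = 19513 / 720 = 27.10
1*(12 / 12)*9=9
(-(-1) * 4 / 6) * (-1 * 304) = -608 / 3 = -202.67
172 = 172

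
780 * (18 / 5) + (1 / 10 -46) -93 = 26691 / 10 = 2669.10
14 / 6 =7 / 3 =2.33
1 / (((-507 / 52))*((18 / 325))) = -50 / 27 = -1.85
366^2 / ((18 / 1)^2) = 3721 / 9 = 413.44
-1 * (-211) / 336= 211 / 336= 0.63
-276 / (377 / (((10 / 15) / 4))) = -46 / 377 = -0.12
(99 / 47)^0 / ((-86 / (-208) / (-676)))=-1634.98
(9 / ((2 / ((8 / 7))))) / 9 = 4 / 7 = 0.57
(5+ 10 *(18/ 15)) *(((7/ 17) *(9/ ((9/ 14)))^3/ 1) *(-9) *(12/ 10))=-1037232/ 5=-207446.40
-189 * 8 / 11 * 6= -9072 / 11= -824.73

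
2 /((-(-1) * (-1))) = -2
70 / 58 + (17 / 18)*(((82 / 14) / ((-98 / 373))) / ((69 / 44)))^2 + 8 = 29248776955061 / 146193118029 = 200.07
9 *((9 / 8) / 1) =81 / 8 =10.12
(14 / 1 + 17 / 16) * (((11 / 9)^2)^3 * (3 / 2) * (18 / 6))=426946201 / 1889568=225.95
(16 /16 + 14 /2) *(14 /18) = 56 /9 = 6.22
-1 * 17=-17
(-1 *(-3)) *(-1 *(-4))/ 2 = 6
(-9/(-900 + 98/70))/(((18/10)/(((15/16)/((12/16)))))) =125/17972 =0.01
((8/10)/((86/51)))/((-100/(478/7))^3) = -0.15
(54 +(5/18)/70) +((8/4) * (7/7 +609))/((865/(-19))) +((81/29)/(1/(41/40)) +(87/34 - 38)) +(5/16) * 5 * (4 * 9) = 10935128543/214928280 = 50.88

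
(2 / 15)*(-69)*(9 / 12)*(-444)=15318 / 5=3063.60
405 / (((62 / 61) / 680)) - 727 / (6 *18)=907145063 / 3348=270951.33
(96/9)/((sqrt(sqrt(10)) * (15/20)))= 64 * 10^(3/4)/45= 8.00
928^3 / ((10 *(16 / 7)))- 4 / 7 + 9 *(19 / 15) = 1223742843 / 35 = 34964081.23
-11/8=-1.38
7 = 7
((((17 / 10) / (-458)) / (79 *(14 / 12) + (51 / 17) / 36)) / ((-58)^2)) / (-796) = 17 / 1131360228720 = 0.00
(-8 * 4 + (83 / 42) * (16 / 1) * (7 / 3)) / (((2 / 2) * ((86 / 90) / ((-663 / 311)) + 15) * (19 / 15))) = 2337075 / 1031111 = 2.27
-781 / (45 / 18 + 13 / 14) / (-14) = 781 / 48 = 16.27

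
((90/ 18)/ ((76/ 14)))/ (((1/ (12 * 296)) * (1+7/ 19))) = 31080/ 13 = 2390.77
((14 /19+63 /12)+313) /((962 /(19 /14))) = 24243 /53872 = 0.45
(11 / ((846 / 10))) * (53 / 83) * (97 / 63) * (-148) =-41847740 / 2211867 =-18.92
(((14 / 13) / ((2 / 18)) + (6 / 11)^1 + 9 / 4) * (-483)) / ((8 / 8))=-3450069 / 572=-6031.59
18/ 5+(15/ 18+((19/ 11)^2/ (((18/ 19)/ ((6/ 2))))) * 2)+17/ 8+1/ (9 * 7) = 7766167/ 304920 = 25.47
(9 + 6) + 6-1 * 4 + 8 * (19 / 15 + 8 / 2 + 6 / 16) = 932 / 15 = 62.13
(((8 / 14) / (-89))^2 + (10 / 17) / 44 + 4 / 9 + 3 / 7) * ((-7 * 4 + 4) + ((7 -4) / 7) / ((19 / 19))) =-5790322255 / 277124106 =-20.89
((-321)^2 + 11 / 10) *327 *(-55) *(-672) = 1245358577232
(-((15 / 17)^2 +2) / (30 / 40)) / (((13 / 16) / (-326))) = 16753792 / 11271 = 1486.45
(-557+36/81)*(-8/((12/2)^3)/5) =5009/1215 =4.12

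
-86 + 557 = 471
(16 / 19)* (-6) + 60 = 1044 / 19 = 54.95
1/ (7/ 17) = 17/ 7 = 2.43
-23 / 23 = -1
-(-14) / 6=7 / 3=2.33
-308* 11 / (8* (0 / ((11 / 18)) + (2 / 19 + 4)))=-16093 / 156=-103.16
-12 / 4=-3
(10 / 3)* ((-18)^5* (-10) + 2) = 188956820 / 3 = 62985606.67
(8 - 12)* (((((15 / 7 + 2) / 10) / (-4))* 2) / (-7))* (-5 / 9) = 29 / 441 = 0.07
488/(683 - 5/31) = 1891/2646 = 0.71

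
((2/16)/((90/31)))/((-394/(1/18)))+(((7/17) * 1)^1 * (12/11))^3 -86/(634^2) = 303390568789374683/3355402064496166080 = 0.09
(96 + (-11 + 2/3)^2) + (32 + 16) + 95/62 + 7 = 144695/558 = 259.31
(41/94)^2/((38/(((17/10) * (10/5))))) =28577/1678840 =0.02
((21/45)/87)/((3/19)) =133/3915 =0.03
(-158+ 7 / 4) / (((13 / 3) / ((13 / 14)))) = -1875 / 56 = -33.48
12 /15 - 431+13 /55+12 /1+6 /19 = -436442 /1045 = -417.65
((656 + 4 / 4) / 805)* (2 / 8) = 657 / 3220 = 0.20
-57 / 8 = -7.12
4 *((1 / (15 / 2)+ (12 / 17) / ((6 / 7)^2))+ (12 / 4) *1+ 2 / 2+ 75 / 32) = 20231 / 680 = 29.75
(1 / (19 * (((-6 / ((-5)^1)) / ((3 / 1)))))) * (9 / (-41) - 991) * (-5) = 508000 / 779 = 652.12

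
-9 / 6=-3 / 2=-1.50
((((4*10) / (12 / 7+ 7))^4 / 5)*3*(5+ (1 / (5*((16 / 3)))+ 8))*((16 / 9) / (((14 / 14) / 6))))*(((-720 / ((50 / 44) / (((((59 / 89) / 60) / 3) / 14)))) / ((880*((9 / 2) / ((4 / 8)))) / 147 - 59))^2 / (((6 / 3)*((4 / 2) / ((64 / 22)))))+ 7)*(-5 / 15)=-44793984562681086451712 / 518212708968717075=-86439.38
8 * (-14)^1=-112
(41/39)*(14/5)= 574/195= 2.94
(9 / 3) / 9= 1 / 3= 0.33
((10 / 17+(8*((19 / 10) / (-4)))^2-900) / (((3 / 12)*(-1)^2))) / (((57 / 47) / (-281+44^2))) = -7801586588 / 1615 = -4830703.77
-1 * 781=-781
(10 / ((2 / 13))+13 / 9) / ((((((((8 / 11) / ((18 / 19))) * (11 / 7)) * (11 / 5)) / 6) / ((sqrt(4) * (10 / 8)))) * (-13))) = -12075 / 418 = -28.89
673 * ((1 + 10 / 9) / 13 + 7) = 563974 / 117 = 4820.29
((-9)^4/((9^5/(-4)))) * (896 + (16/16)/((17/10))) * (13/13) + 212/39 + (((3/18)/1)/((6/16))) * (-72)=-845420/1989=-425.05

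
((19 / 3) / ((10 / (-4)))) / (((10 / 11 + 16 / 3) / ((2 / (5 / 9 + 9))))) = -1881 / 22145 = -0.08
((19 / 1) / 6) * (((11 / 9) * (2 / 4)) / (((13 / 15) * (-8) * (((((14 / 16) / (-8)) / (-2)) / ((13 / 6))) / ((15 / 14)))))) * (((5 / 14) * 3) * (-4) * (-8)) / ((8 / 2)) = -104500 / 1029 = -101.55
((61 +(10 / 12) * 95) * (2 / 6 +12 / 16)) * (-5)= -54665 / 72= -759.24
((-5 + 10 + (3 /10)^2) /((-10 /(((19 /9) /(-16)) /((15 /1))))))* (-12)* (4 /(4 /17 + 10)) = -164407 /7830000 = -0.02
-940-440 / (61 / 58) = -82860 / 61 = -1358.36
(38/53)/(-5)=-38/265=-0.14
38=38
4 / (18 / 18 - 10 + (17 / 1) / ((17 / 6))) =-1.33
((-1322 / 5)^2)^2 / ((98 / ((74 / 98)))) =56506388231336 / 1500625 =37655235.81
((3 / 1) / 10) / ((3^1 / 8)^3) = 256 / 45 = 5.69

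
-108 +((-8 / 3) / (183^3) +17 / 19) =-37414413287 / 349323759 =-107.11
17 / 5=3.40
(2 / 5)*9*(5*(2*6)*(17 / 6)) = 612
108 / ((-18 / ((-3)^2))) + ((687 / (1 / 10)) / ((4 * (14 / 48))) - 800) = 35242 / 7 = 5034.57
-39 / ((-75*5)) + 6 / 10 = 88 / 125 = 0.70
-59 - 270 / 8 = -371 / 4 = -92.75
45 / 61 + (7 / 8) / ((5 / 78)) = 17553 / 1220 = 14.39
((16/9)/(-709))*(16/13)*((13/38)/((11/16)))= -2048/1333629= -0.00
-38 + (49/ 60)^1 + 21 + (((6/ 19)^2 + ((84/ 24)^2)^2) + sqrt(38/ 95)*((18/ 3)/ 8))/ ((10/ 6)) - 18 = 56.20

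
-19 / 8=-2.38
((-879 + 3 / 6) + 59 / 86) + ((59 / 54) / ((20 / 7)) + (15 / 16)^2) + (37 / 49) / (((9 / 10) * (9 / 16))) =-191160383209 / 218453760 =-875.06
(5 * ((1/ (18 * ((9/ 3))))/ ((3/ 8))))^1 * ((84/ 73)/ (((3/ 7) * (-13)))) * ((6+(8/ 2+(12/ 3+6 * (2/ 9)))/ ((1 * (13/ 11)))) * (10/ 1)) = -21246400/ 2997891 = -7.09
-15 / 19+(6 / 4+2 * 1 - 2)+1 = 65 / 38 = 1.71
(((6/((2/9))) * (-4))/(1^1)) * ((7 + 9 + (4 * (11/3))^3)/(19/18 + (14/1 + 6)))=-6164352/379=-16264.78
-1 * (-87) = 87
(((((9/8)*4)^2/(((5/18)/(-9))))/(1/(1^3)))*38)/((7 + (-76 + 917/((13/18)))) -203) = -1620567/64850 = -24.99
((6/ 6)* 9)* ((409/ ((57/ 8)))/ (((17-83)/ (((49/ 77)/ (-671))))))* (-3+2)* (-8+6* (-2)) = 229040/ 1542629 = 0.15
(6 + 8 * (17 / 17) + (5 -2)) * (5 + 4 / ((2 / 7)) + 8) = 459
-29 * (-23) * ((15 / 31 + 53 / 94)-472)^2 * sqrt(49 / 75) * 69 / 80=8089927678635467 * sqrt(3) / 135862336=103135027.57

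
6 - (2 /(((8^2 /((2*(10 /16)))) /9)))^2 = 96279 /16384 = 5.88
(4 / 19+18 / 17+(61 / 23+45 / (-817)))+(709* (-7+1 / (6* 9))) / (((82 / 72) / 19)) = -82574.46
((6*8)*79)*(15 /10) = 5688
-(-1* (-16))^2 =-256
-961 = -961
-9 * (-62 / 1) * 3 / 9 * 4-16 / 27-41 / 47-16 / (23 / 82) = 20007443 / 29187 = 685.49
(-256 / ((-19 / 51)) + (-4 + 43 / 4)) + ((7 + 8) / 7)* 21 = 56157 / 76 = 738.91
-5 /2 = -2.50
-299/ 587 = -0.51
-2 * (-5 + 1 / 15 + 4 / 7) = 916 / 105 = 8.72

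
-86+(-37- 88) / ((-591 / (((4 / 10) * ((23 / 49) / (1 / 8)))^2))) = -121356106 / 1418991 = -85.52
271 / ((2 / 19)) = 5149 / 2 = 2574.50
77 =77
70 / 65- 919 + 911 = -90 / 13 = -6.92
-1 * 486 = -486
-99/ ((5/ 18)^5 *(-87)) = 62355744/ 90625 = 688.06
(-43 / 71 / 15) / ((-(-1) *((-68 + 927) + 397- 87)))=-43 / 1244985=-0.00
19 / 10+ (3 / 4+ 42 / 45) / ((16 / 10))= 1417 / 480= 2.95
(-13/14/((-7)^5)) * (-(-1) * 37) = 0.00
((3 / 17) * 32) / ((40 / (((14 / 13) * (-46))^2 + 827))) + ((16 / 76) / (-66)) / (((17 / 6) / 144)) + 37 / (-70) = 19440537899 / 42031990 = 462.52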